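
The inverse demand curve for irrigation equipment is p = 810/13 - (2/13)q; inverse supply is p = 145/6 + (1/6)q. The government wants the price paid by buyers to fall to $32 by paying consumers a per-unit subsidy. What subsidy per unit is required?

At a buyer price of 32, quantity demanded is 405 − 6.5·32 = 197.
Sellers supply 197 only when they receive ps = 145/6 + (1/6)·197 = 57.
s = ps − pb = 57 − 32 = 25.

Required subsidy s = $25 per unit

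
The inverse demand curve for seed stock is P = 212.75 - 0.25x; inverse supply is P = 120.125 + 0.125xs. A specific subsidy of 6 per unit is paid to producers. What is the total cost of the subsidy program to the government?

Pre-subsidy: 212.75 - 0.25x = 120.125 + 0.125x gives x* = 247 and P* = 151.
With the subsidy, sellers receive Ps = Pb + 6 for each unit, where Pb is the price buyers pay.
On the curves, Pb = 212.75 - 0.25x and Ps = 120.125 + 0.125x; the wedge Ps − Pb = 6 gives 120.125 + 0.125x − (212.75 - 0.25x) = 6, so x' = 263.
Then Pb = 212.75 − 0.25·263 = 147 and Ps = 120.125 + 0.125·263 = 153.
Government outlay = subsidy × quantity = 6 × 263 = 1578.

Government cost = 1578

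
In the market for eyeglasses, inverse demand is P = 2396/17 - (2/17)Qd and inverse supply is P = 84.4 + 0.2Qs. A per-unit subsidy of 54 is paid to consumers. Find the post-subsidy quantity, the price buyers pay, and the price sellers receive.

Pre-subsidy: 2396/17 - (2/17)Q = 84.4 + 0.2Q gives Q* = 178 and P* = 120.
With the rebate, buyers effectively pay Pb = Ps − 54, where Ps is the price sellers receive.
On the curves, Pb = 2396/17 - (2/17)Q and Ps = 84.4 + 0.2Q; the wedge Ps − Pb = 54 gives 84.4 + 0.2Q − (2396/17 - (2/17)Q) = 54, so Q' = 348.
Then Pb = 2396/17 − (2/17)·348 = 100 and Ps = 84.4 + 0.2·348 = 154.

Q' = 348; buyers pay 100; sellers receive 154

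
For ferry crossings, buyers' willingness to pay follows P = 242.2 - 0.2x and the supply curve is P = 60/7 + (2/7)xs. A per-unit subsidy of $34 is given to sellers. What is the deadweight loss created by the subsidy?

Pre-subsidy: 242.2 - 0.2x = 60/7 + (2/7)x gives x* = 481 and P* = 146.
With the subsidy, sellers receive Ps = Pb + 34 for each unit, where Pb is the price buyers pay.
On the curves, Pb = 242.2 - 0.2x and Ps = 60/7 + (2/7)x; the wedge Ps − Pb = 34 gives 60/7 + (2/7)x − (242.2 - 0.2x) = 34, so x' = 551.
Then Pb = 242.2 − 0.2·551 = 132 and Ps = 60/7 + (2/7)·551 = 166.
The subsidy expands output by 551 − 481 = 70 past the efficient level; on those units the gap between marginal cost and willingness to pay runs from 0 up to 34.
DWL = ½ × 34 × 70 = 1190.

Deadweight loss = $1190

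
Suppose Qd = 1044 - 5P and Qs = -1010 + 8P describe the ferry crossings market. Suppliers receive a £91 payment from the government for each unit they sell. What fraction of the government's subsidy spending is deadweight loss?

Pre-subsidy: 1044 - 5P = -1010 + 8P gives P* = 158, Q* = 254.
With the subsidy, sellers receive Ps = Pb + 91 for each unit, where Pb is the price buyers pay.
Supply in terms of Pb becomes Qs = -1010 + 8(Pb + 91) = -282 + 8Pb. Setting this equal to demand: 1044 - 5Pb = -282 + 8Pb, so Pb = 102.
Sellers receive Ps = 102 + 91 = 193; Q' = 1044 − 5·102 = 534.
ΔCS = ½(254 + 534)(158 − 102) = 22064; ΔPS = ½(254 + 534)(193 − 158) = 13790.
Government spending = 91 × 534 = 48594.
DWL = ½ × 91 × (534 − 254) = 12740; fraction = 12740 / 48594 = 70/267.

DWL / government spending = 70/267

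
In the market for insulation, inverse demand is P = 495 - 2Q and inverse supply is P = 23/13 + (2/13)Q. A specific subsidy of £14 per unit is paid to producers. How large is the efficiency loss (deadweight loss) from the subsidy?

Pre-subsidy: 495 - 2Q = 23/13 + (2/13)Q gives Q* = 229 and P* = 37.
With the subsidy, sellers receive Ps = Pb + 14 for each unit, where Pb is the price buyers pay.
On the curves, Pb = 495 - 2Q and Ps = 23/13 + (2/13)Q; the wedge Ps − Pb = 14 gives 23/13 + (2/13)Q − (495 - 2Q) = 14, so Q' = 235.5.
Then Pb = 495 − 2·235.5 = 24 and Ps = 23/13 + (2/13)·235.5 = 38.
The subsidy expands output by 235.5 − 229 = 6.5 past the efficient level; on those units the gap between marginal cost and willingness to pay runs from 0 up to 14.
DWL = ½ × 14 × 6.5 = 45.5.

Deadweight loss = £45.5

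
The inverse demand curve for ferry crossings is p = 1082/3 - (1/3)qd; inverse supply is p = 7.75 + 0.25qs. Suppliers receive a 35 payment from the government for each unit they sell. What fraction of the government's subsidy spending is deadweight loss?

DWL / government spending = 6/133

Pre-subsidy: 1082/3 - (1/3)q = 7.75 + 0.25q gives q* = 605 and p* = 159.
With the subsidy, sellers receive ps = pb + 35 for each unit, where pb is the price buyers pay.
On the curves, pb = 1082/3 - (1/3)q and ps = 7.75 + 0.25q; the wedge ps − pb = 35 gives 7.75 + 0.25q − (1082/3 - (1/3)q) = 35, so q' = 665.
Then pb = 1082/3 − (1/3)·665 = 139 and ps = 7.75 + 0.25·665 = 174.
ΔCS = ½(605 + 665)(159 − 139) = 12700; ΔPS = ½(605 + 665)(174 − 159) = 9525.
Government spending = 35 × 665 = 23275.
DWL = ½ × 35 × (665 − 605) = 1050; fraction = 1050 / 23275 = 6/133.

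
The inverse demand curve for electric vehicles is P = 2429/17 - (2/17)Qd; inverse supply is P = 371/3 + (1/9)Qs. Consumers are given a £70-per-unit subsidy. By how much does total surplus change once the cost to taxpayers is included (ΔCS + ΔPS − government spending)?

Pre-subsidy: 2429/17 - (2/17)Q = 371/3 + (1/9)Q gives Q* = 84 and P* = 133.
With the rebate, buyers effectively pay Pb = Ps − 70, where Ps is the price sellers receive.
On the curves, Pb = 2429/17 - (2/17)Q and Ps = 371/3 + (1/9)Q; the wedge Ps − Pb = 70 gives 371/3 + (1/9)Q − (2429/17 - (2/17)Q) = 70, so Q' = 390.
Then Pb = 2429/17 − (2/17)·390 = 97 and Ps = 371/3 + (1/9)·390 = 167.
ΔCS = ½(84 + 390)(133 − 97) = 8532; ΔPS = ½(84 + 390)(167 − 133) = 8058.
Government spending = 70 × 390 = 27300.
Net change = 8532 + 8058 − 27300 = -10710. The loss equals the DWL triangle ½·70·306.

Net change in total surplus = -£10710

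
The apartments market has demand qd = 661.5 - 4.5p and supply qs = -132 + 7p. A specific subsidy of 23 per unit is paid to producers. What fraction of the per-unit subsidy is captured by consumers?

Consumer share = 14/23

Pre-subsidy: 661.5 - 4.5p = -132 + 7p gives p* = 69, q* = 351.
With the subsidy, sellers receive ps = pb + 23 for each unit, where pb is the price buyers pay.
Supply in terms of pb becomes qs = -132 + 7(pb + 23) = 29 + 7pb. Setting this equal to demand: 661.5 - 4.5pb = 29 + 7pb, so pb = 55.
Sellers receive ps = 55 + 23 = 78; q' = 661.5 − 4.5·55 = 414.
Buyers' price falls by p* − pb = 69 − 55 = 14; sellers' price rises by ps − p* = 78 − 69 = 9.
So consumers capture 14/23 = 14/23 of each unit of subsidy.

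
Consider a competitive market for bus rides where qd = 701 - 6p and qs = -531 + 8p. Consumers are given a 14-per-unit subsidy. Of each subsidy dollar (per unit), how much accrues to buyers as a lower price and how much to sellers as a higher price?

Buyers gain 8 per unit; sellers gain 6 per unit

Pre-subsidy: 701 - 6p = -531 + 8p gives p* = 88, q* = 173.
With the rebate, buyers effectively pay pb = ps − 14, where ps is the price sellers receive.
Demand in terms of ps becomes qd = 701 − 6(ps − 14) = 785 - 6ps. Setting this equal to supply: 785 - 6ps = -531 + 8ps, so ps = 94.
Buyers pay pb = 94 − 14 = 80; q' = -531 + 8·94 = 221.
Buyers' price falls by p* − pb = 88 − 80 = 8; sellers' price rises by ps − p* = 94 − 88 = 6.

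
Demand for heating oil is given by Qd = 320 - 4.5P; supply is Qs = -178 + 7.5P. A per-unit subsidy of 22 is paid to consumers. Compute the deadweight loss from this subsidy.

Pre-subsidy: 320 - 4.5P = -178 + 7.5P gives P* = 41.5, Q* = 133.25.
With the rebate, buyers effectively pay Pb = Ps − 22, where Ps is the price sellers receive.
Demand in terms of Ps becomes Qd = 320 − 4.5(Ps − 22) = 419 - 4.5Ps. Setting this equal to supply: 419 - 4.5Ps = -178 + 7.5Ps, so Ps = 49.75.
Buyers pay Pb = 49.75 − 22 = 27.75; Q' = -178 + 7.5·49.75 = 195.125.
The subsidy expands output by 195.125 − 133.25 = 61.875 past the efficient level; on those units the gap between marginal cost and willingness to pay runs from 0 up to 22.
DWL = ½ × 22 × 61.875 = 680.625.

Deadweight loss = 680.625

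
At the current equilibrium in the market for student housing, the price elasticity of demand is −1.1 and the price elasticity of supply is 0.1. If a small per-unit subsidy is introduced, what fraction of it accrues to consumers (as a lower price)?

For a small subsidy around the equilibrium, the benefit split depends on the relative slopes, which at a point are proportional to the elasticities.
Buyer share = εs/(εs + |εd|) = 0.1/(0.1 + 1.1) = 1/12; seller share = |εd|/(εs + |εd|) = 11/12.

Consumer share = 1/12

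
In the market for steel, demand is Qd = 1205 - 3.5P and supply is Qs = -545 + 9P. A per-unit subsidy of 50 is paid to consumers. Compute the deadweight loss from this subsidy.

Pre-subsidy: 1205 - 3.5P = -545 + 9P gives P* = 140, Q* = 715.
With the rebate, buyers effectively pay Pb = Ps − 50, where Ps is the price sellers receive.
Demand in terms of Ps becomes Qd = 1205 − 3.5(Ps − 50) = 1380 - 3.5Ps. Setting this equal to supply: 1380 - 3.5Ps = -545 + 9Ps, so Ps = 154.
Buyers pay Pb = 154 − 50 = 104; Q' = -545 + 9·154 = 841.
The subsidy expands output by 841 − 715 = 126 past the efficient level; on those units the gap between marginal cost and willingness to pay runs from 0 up to 50.
DWL = ½ × 50 × 126 = 3150.

Deadweight loss = 3150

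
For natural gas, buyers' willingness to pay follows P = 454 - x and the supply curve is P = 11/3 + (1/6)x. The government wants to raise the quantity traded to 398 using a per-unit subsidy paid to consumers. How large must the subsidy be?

At x = 398, from the demand curve buyers pay Pb = 454 − 1·398 = 56; from the supply curve sellers need Ps = 11/3 + (1/6)·398 = 70.
The subsidy must fill the gap: s = Ps − Pb = 70 − 56 = 14.

Required subsidy s = 14 per unit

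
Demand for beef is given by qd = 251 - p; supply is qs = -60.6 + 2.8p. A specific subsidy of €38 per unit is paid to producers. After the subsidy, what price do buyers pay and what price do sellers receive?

Pre-subsidy: 251 - p = -60.6 + 2.8p gives p* = 82, q* = 169.
With the subsidy, sellers receive ps = pb + 38 for each unit, where pb is the price buyers pay.
Supply in terms of pb becomes qs = -60.6 + 2.8(pb + 38) = 45.8 + 2.8pb. Setting this equal to demand: 251 - pb = 45.8 + 2.8pb, so pb = 54.
Sellers receive ps = 54 + 38 = 92; q' = 251 − 1·54 = 197.

Buyers pay €54; sellers receive €92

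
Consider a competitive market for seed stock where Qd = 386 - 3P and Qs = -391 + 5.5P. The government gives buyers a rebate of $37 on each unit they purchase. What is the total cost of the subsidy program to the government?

Government cost = 115477/17

Pre-subsidy: 386 - 3P = -391 + 5.5P gives P* = 1554/17, Q* = 1900/17.
With the rebate, buyers effectively pay Pb = Ps − 37, where Ps is the price sellers receive.
Demand in terms of Ps becomes Qd = 386 − 3(Ps − 37) = 497 - 3Ps. Setting this equal to supply: 497 - 3Ps = -391 + 5.5Ps, so Ps = 1776/17.
Buyers pay Pb = 1776/17 − 37 = 1147/17; Q' = -391 + 5.5·(1776/17) = 3121/17.
Government outlay = subsidy × quantity = 37 × 3121/17 = 115477/17.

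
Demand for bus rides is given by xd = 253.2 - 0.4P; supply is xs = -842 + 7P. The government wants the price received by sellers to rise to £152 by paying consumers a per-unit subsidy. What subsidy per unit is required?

At a seller price of 152, quantity supplied is -842 + 7·152 = 222.
Buyers absorb 222 only when they pay Pb with 253.2 − 0.4·Pb = 222, i.e. Pb = 78.
s = Ps − Pb = 152 − 78 = 74.

Required subsidy s = £74 per unit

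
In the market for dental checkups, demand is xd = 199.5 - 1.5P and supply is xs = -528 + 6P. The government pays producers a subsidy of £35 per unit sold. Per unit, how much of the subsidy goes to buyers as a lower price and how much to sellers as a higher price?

Buyers gain £28 per unit; sellers gain £7 per unit

Pre-subsidy: 199.5 - 1.5P = -528 + 6P gives P* = 97, x* = 54.
With the subsidy, sellers receive Ps = Pb + 35 for each unit, where Pb is the price buyers pay.
Supply in terms of Pb becomes xs = -528 + 6(Pb + 35) = -318 + 6Pb. Setting this equal to demand: 199.5 - 1.5Pb = -318 + 6Pb, so Pb = 69.
Sellers receive Ps = 69 + 35 = 104; x' = 199.5 − 1.5·69 = 96.
Buyers' price falls by P* − Pb = 97 − 69 = 28; sellers' price rises by Ps − P* = 104 − 97 = 7.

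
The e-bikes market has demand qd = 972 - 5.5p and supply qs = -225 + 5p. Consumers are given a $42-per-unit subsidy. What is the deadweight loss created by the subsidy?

Deadweight loss = $2310

Pre-subsidy: 972 - 5.5p = -225 + 5p gives p* = 114, q* = 345.
With the rebate, buyers effectively pay pb = ps − 42, where ps is the price sellers receive.
Demand in terms of ps becomes qd = 972 − 5.5(ps − 42) = 1203 - 5.5ps. Setting this equal to supply: 1203 - 5.5ps = -225 + 5ps, so ps = 136.
Buyers pay pb = 136 − 42 = 94; q' = -225 + 5·136 = 455.
The subsidy expands output by 455 − 345 = 110 past the efficient level; on those units the gap between marginal cost and willingness to pay runs from 0 up to 42.
DWL = ½ × 42 × 110 = 2310.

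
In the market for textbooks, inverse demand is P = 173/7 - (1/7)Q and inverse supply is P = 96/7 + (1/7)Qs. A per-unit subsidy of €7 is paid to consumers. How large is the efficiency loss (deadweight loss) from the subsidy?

Pre-subsidy: 173/7 - (1/7)Q = 96/7 + (1/7)Q gives Q* = 38.5 and P* = 269/14.
With the rebate, buyers effectively pay Pb = Ps − 7, where Ps is the price sellers receive.
On the curves, Pb = 173/7 - (1/7)Q and Ps = 96/7 + (1/7)Q; the wedge Ps − Pb = 7 gives 96/7 + (1/7)Q − (173/7 - (1/7)Q) = 7, so Q' = 63.
Then Pb = 173/7 − (1/7)·63 = 110/7 and Ps = 96/7 + (1/7)·63 = 159/7.
The subsidy expands output by 63 − 38.5 = 24.5 past the efficient level; on those units the gap between marginal cost and willingness to pay runs from 0 up to 7.
DWL = ½ × 7 × 24.5 = 85.75.

Deadweight loss = €85.75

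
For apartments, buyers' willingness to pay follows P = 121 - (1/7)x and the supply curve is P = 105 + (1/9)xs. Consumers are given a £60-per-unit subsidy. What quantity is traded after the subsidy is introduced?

Pre-subsidy: 121 - (1/7)x = 105 + (1/9)x gives x* = 63 and P* = 112.
With the rebate, buyers effectively pay Pb = Ps − 60, where Ps is the price sellers receive.
On the curves, Pb = 121 - (1/7)x and Ps = 105 + (1/9)x; the wedge Ps − Pb = 60 gives 105 + (1/9)x − (121 - (1/7)x) = 60, so x' = 299.25.
Then Pb = 121 − (1/7)·299.25 = 78.25 and Ps = 105 + (1/9)·299.25 = 138.25.

x' = 299.25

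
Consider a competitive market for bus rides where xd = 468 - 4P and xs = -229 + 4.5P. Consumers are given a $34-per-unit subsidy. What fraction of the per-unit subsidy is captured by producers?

Pre-subsidy: 468 - 4P = -229 + 4.5P gives P* = 82, x* = 140.
With the rebate, buyers effectively pay Pb = Ps − 34, where Ps is the price sellers receive.
Demand in terms of Ps becomes xd = 468 − 4(Ps − 34) = 604 - 4Ps. Setting this equal to supply: 604 - 4Ps = -229 + 4.5Ps, so Ps = 98.
Buyers pay Pb = 98 − 34 = 64; x' = -229 + 4.5·98 = 212.
Buyers' price falls by P* − Pb = 82 − 64 = 18; sellers' price rises by Ps − P* = 98 − 82 = 16.
So producers capture 16/34 = 8/17 of each unit of subsidy.

Producer share = 8/17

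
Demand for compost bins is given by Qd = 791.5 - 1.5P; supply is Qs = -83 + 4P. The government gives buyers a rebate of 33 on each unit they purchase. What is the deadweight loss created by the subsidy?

Deadweight loss = 594

Pre-subsidy: 791.5 - 1.5P = -83 + 4P gives P* = 159, Q* = 553.
With the rebate, buyers effectively pay Pb = Ps − 33, where Ps is the price sellers receive.
Demand in terms of Ps becomes Qd = 791.5 − 1.5(Ps − 33) = 841 - 1.5Ps. Setting this equal to supply: 841 - 1.5Ps = -83 + 4Ps, so Ps = 168.
Buyers pay Pb = 168 − 33 = 135; Q' = -83 + 4·168 = 589.
The subsidy expands output by 589 − 553 = 36 past the efficient level; on those units the gap between marginal cost and willingness to pay runs from 0 up to 33.
DWL = ½ × 33 × 36 = 594.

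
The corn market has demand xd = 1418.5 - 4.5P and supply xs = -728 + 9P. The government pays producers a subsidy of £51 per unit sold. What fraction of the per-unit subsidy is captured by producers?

Producer share = 1/3

Pre-subsidy: 1418.5 - 4.5P = -728 + 9P gives P* = 159, x* = 703.
With the subsidy, sellers receive Ps = Pb + 51 for each unit, where Pb is the price buyers pay.
Supply in terms of Pb becomes xs = -728 + 9(Pb + 51) = -269 + 9Pb. Setting this equal to demand: 1418.5 - 4.5Pb = -269 + 9Pb, so Pb = 125.
Sellers receive Ps = 125 + 51 = 176; x' = 1418.5 − 4.5·125 = 856.
Buyers' price falls by P* − Pb = 159 − 125 = 34; sellers' price rises by Ps − P* = 176 − 159 = 17.
So producers capture 17/51 = 1/3 of each unit of subsidy.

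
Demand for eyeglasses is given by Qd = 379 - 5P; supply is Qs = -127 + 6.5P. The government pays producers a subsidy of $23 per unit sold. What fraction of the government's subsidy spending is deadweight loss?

DWL / government spending = 65/448

Pre-subsidy: 379 - 5P = -127 + 6.5P gives P* = 44, Q* = 159.
With the subsidy, sellers receive Ps = Pb + 23 for each unit, where Pb is the price buyers pay.
Supply in terms of Pb becomes Qs = -127 + 6.5(Pb + 23) = 22.5 + 6.5Pb. Setting this equal to demand: 379 - 5Pb = 22.5 + 6.5Pb, so Pb = 31.
Sellers receive Ps = 31 + 23 = 54; Q' = 379 − 5·31 = 224.
ΔCS = ½(159 + 224)(44 − 31) = 2489.5; ΔPS = ½(159 + 224)(54 − 44) = 1915.
Government spending = 23 × 224 = 5152.
DWL = ½ × 23 × (224 − 159) = 747.5; fraction = 747.5 / 5152 = 65/448.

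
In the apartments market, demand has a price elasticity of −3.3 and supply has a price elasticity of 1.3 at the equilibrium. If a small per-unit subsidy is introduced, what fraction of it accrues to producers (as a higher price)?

Producer share = 33/46

For a small subsidy around the equilibrium, the benefit split depends on the relative slopes, which at a point are proportional to the elasticities.
Buyer share = εs/(εs + |εd|) = 1.3/(1.3 + 3.3) = 13/46; seller share = |εd|/(εs + |εd|) = 33/46.
So producers capture 33/46 of the subsidy.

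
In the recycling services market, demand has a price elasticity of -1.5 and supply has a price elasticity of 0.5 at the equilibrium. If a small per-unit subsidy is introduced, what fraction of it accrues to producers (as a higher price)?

For a small subsidy around the equilibrium, the benefit split depends on the relative slopes, which at a point are proportional to the elasticities.
Buyer share = εs/(εs + |εd|) = 0.5/(0.5 + 1.5) = 0.25; seller share = |εd|/(εs + |εd|) = 0.75.
So producers capture 0.75 of the subsidy.

Producer share = 0.75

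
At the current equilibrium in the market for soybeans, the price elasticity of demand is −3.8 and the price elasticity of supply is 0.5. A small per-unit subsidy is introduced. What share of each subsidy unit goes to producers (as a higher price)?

Producer share = 38/43

For a small subsidy around the equilibrium, the benefit split depends on the relative slopes, which at a point are proportional to the elasticities.
Buyer share = εs/(εs + |εd|) = 0.5/(0.5 + 3.8) = 5/43; seller share = |εd|/(εs + |εd|) = 38/43.
So producers capture 38/43 of the subsidy.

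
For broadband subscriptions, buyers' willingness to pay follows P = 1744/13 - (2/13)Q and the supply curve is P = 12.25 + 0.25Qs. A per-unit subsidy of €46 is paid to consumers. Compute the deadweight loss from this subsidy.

Pre-subsidy: 1744/13 - (2/13)Q = 12.25 + 0.25Q gives Q* = 2113/7 and P* = 614/7.
With the rebate, buyers effectively pay Pb = Ps − 46, where Ps is the price sellers receive.
On the curves, Pb = 1744/13 - (2/13)Q and Ps = 12.25 + 0.25Q; the wedge Ps − Pb = 46 gives 12.25 + 0.25Q − (1744/13 - (2/13)Q) = 46, so Q' = 8731/21.
Then Pb = 1744/13 − (2/13)·(8731/21) = 1474/21 and Ps = 12.25 + 0.25·(8731/21) = 2440/21.
The subsidy expands output by 8731/21 − 2113/7 = 2392/21 past the efficient level; on those units the gap between marginal cost and willingness to pay runs from 0 up to 46.
DWL = ½ × 46 × 2392/21 = 55016/21.

Deadweight loss = 55016/21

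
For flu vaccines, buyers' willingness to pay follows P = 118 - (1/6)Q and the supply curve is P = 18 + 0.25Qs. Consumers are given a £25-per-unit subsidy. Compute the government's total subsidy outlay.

Pre-subsidy: 118 - (1/6)Q = 18 + 0.25Q gives Q* = 240 and P* = 78.
With the rebate, buyers effectively pay Pb = Ps − 25, where Ps is the price sellers receive.
On the curves, Pb = 118 - (1/6)Q and Ps = 18 + 0.25Q; the wedge Ps − Pb = 25 gives 18 + 0.25Q − (118 - (1/6)Q) = 25, so Q' = 300.
Then Pb = 118 − (1/6)·300 = 68 and Ps = 18 + 0.25·300 = 93.
Government outlay = subsidy × quantity = 25 × 300 = 7500.

Government cost = £7500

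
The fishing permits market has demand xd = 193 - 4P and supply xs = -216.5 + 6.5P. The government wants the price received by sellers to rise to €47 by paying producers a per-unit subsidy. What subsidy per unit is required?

At a seller price of 47, quantity supplied is -216.5 + 6.5·47 = 89.
Buyers absorb 89 only when they pay Pb with 193 − 4·Pb = 89, i.e. Pb = 26.
s = Ps − Pb = 47 − 26 = 21.

Required subsidy s = €21 per unit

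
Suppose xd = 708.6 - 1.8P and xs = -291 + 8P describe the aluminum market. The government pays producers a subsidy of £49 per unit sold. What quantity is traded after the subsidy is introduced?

Pre-subsidy: 708.6 - 1.8P = -291 + 8P gives P* = 102, x* = 525.
With the subsidy, sellers receive Ps = Pb + 49 for each unit, where Pb is the price buyers pay.
Supply in terms of Pb becomes xs = -291 + 8(Pb + 49) = 101 + 8Pb. Setting this equal to demand: 708.6 - 1.8Pb = 101 + 8Pb, so Pb = 62.
Sellers receive Ps = 62 + 49 = 111; x' = 708.6 − 1.8·62 = 597.

x' = 597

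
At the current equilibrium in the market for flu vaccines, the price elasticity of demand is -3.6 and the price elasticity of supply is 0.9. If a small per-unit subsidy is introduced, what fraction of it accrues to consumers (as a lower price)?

For a small subsidy around the equilibrium, the benefit split depends on the relative slopes, which at a point are proportional to the elasticities.
Buyer share = εs/(εs + |εd|) = 0.9/(0.9 + 3.6) = 0.2; seller share = |εd|/(εs + |εd|) = 0.8.

Consumer share = 0.2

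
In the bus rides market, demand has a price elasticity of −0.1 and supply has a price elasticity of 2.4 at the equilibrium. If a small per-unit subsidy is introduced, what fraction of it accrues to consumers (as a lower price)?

For a small subsidy around the equilibrium, the benefit split depends on the relative slopes, which at a point are proportional to the elasticities.
Buyer share = εs/(εs + |εd|) = 2.4/(2.4 + 0.1) = 0.96; seller share = |εd|/(εs + |εd|) = 0.04.

Consumer share = 0.96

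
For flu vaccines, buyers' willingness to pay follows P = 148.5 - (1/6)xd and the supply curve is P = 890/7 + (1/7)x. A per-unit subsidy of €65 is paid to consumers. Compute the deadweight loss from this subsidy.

Pre-subsidy: 148.5 - (1/6)x = 890/7 + (1/7)x gives x* = 69 and P* = 137.
With the rebate, buyers effectively pay Pb = Ps − 65, where Ps is the price sellers receive.
On the curves, Pb = 148.5 - (1/6)x and Ps = 890/7 + (1/7)x; the wedge Ps − Pb = 65 gives 890/7 + (1/7)x − (148.5 - (1/6)x) = 65, so x' = 279.
Then Pb = 148.5 − (1/6)·279 = 102 and Ps = 890/7 + (1/7)·279 = 167.
The subsidy expands output by 279 − 69 = 210 past the efficient level; on those units the gap between marginal cost and willingness to pay runs from 0 up to 65.
DWL = ½ × 65 × 210 = 6825.

Deadweight loss = €6825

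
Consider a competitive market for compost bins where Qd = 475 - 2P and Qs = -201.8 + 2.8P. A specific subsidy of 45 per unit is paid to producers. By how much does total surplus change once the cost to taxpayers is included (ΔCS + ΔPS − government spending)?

Pre-subsidy: 475 - 2P = -201.8 + 2.8P gives P* = 141, Q* = 193.
With the subsidy, sellers receive Ps = Pb + 45 for each unit, where Pb is the price buyers pay.
Supply in terms of Pb becomes Qs = -201.8 + 2.8(Pb + 45) = -75.8 + 2.8Pb. Setting this equal to demand: 475 - 2Pb = -75.8 + 2.8Pb, so Pb = 114.75.
Sellers receive Ps = 114.75 + 45 = 159.75; Q' = 475 − 2·114.75 = 245.5.
ΔCS = ½(193 + 245.5)(141 − 114.75) = 5755.3125; ΔPS = ½(193 + 245.5)(159.75 − 141) = 4110.9375.
Government spending = 45 × 245.5 = 11047.5.
Net change = 5755.3125 + 4110.9375 − 11047.5 = -1181.25. The loss equals the DWL triangle ½·45·52.5.

Net change in total surplus = -1181.25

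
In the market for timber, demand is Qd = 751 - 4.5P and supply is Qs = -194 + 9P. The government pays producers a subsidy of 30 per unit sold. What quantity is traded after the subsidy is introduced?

Pre-subsidy: 751 - 4.5P = -194 + 9P gives P* = 70, Q* = 436.
With the subsidy, sellers receive Ps = Pb + 30 for each unit, where Pb is the price buyers pay.
Supply in terms of Pb becomes Qs = -194 + 9(Pb + 30) = 76 + 9Pb. Setting this equal to demand: 751 - 4.5Pb = 76 + 9Pb, so Pb = 50.
Sellers receive Ps = 50 + 30 = 80; Q' = 751 − 4.5·50 = 526.

Q' = 526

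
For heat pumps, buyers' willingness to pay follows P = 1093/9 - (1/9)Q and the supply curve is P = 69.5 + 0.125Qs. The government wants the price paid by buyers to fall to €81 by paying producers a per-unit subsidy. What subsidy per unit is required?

Required subsidy s = €34 per unit

At a buyer price of 81, quantity demanded is 1093 − 9·81 = 364.
Sellers supply 364 only when they receive Ps = 69.5 + 0.125·364 = 115.
s = Ps − Pb = 115 − 81 = 34.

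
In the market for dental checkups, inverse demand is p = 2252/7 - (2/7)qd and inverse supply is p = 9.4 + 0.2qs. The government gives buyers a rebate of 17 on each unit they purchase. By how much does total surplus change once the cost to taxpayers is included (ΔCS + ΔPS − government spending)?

Net change in total surplus = -297.5

Pre-subsidy: 2252/7 - (2/7)q = 9.4 + 0.2q gives q* = 643 and p* = 138.
With the rebate, buyers effectively pay pb = ps − 17, where ps is the price sellers receive.
On the curves, pb = 2252/7 - (2/7)q and ps = 9.4 + 0.2q; the wedge ps − pb = 17 gives 9.4 + 0.2q − (2252/7 - (2/7)q) = 17, so q' = 678.
Then pb = 2252/7 − (2/7)·678 = 128 and ps = 9.4 + 0.2·678 = 145.
ΔCS = ½(643 + 678)(138 − 128) = 6605; ΔPS = ½(643 + 678)(145 − 138) = 4623.5.
Government spending = 17 × 678 = 11526.
Net change = 6605 + 4623.5 − 11526 = -297.5. The loss equals the DWL triangle ½·17·35.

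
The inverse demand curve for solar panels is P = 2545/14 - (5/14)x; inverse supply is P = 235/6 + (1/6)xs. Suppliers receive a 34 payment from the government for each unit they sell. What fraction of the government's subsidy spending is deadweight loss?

DWL / government spending = 357/3709

Pre-subsidy: 2545/14 - (5/14)x = 235/6 + (1/6)x gives x* = 2995/11 and P* = 930/11.
With the subsidy, sellers receive Ps = Pb + 34 for each unit, where Pb is the price buyers pay.
On the curves, Pb = 2545/14 - (5/14)x and Ps = 235/6 + (1/6)x; the wedge Ps − Pb = 34 gives 235/6 + (1/6)x − (2545/14 - (5/14)x) = 34, so x' = 3709/11.
Then Pb = 2545/14 − (5/14)·(3709/11) = 675/11 and Ps = 235/6 + (1/6)·(3709/11) = 1049/11.
ΔCS = ½(2995/11 + 3709/11)(930/11 − 675/11) = 854760/121; ΔPS = ½(2995/11 + 3709/11)(1049/11 − 930/11) = 398888/121.
Government spending = 34 × 3709/11 = 126106/11.
DWL = ½ × 34 × (3709/11 − 2995/11) = 12138/11; fraction = (12138/11) / (126106/11) = 357/3709.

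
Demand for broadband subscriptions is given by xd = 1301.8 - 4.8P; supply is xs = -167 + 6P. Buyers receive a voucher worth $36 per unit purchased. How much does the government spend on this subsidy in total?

Pre-subsidy: 1301.8 - 4.8P = -167 + 6P gives P* = 136, x* = 649.
With the rebate, buyers effectively pay Pb = Ps − 36, where Ps is the price sellers receive.
Demand in terms of Ps becomes xd = 1301.8 − 4.8(Ps − 36) = 1474.6 - 4.8Ps. Setting this equal to supply: 1474.6 - 4.8Ps = -167 + 6Ps, so Ps = 152.
Buyers pay Pb = 152 − 36 = 116; x' = -167 + 6·152 = 745.
Government outlay = subsidy × quantity = 36 × 745 = 26820.

Government cost = $26820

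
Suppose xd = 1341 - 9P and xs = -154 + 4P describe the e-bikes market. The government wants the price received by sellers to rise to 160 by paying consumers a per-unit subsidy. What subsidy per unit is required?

At a seller price of 160, quantity supplied is -154 + 4·160 = 486.
Buyers absorb 486 only when they pay Pb with 1341 − 9·Pb = 486, i.e. Pb = 95.
s = Ps − Pb = 160 − 95 = 65.

Required subsidy s = 65 per unit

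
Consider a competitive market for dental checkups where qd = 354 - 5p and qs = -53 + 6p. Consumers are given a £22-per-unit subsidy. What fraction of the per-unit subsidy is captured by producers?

Pre-subsidy: 354 - 5p = -53 + 6p gives p* = 37, q* = 169.
With the rebate, buyers effectively pay pb = ps − 22, where ps is the price sellers receive.
Demand in terms of ps becomes qd = 354 − 5(ps − 22) = 464 - 5ps. Setting this equal to supply: 464 - 5ps = -53 + 6ps, so ps = 47.
Buyers pay pb = 47 − 22 = 25; q' = -53 + 6·47 = 229.
Buyers' price falls by p* − pb = 37 − 25 = 12; sellers' price rises by ps − p* = 47 − 37 = 10.
So producers capture 10/22 = 5/11 of each unit of subsidy.

Producer share = 5/11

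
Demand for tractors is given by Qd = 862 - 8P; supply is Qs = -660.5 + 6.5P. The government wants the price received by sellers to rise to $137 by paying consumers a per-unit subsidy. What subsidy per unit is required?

Required subsidy s = $58 per unit

At a seller price of 137, quantity supplied is -660.5 + 6.5·137 = 230.
Buyers absorb 230 only when they pay Pb with 862 − 8·Pb = 230, i.e. Pb = 79.
s = Ps − Pb = 137 − 79 = 58.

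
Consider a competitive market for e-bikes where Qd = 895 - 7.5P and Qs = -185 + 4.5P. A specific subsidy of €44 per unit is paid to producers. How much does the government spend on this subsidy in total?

Government cost = €15125

Pre-subsidy: 895 - 7.5P = -185 + 4.5P gives P* = 90, Q* = 220.
With the subsidy, sellers receive Ps = Pb + 44 for each unit, where Pb is the price buyers pay.
Supply in terms of Pb becomes Qs = -185 + 4.5(Pb + 44) = 13 + 4.5Pb. Setting this equal to demand: 895 - 7.5Pb = 13 + 4.5Pb, so Pb = 73.5.
Sellers receive Ps = 73.5 + 44 = 117.5; Q' = 895 − 7.5·73.5 = 343.75.
Government outlay = subsidy × quantity = 44 × 343.75 = 15125.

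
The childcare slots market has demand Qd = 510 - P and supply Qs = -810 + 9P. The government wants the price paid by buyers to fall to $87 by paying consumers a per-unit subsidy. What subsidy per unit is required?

Required subsidy s = $50 per unit

At a buyer price of 87, quantity demanded is 510 − 1·87 = 423.
Sellers supply 423 only when they receive Ps with -810 + 9·Ps = 423, i.e. Ps = 137.
s = Ps − Pb = 137 − 87 = 50.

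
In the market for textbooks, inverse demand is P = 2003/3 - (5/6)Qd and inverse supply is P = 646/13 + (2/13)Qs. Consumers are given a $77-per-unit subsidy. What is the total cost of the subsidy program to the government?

Pre-subsidy: 2003/3 - (5/6)Q = 646/13 + (2/13)Q gives Q* = 626 and P* = 146.
With the rebate, buyers effectively pay Pb = Ps − 77, where Ps is the price sellers receive.
On the curves, Pb = 2003/3 - (5/6)Q and Ps = 646/13 + (2/13)Q; the wedge Ps − Pb = 77 gives 646/13 + (2/13)Q − (2003/3 - (5/6)Q) = 77, so Q' = 704.
Then Pb = 2003/3 − (5/6)·704 = 81 and Ps = 646/13 + (2/13)·704 = 158.
Government outlay = subsidy × quantity = 77 × 704 = 54208.

Government cost = $54208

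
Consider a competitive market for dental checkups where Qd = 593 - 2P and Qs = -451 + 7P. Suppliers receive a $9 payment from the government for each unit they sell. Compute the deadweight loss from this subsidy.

Deadweight loss = $63

Pre-subsidy: 593 - 2P = -451 + 7P gives P* = 116, Q* = 361.
With the subsidy, sellers receive Ps = Pb + 9 for each unit, where Pb is the price buyers pay.
Supply in terms of Pb becomes Qs = -451 + 7(Pb + 9) = -388 + 7Pb. Setting this equal to demand: 593 - 2Pb = -388 + 7Pb, so Pb = 109.
Sellers receive Ps = 109 + 9 = 118; Q' = 593 − 2·109 = 375.
The subsidy expands output by 375 − 361 = 14 past the efficient level; on those units the gap between marginal cost and willingness to pay runs from 0 up to 9.
DWL = ½ × 9 × 14 = 63.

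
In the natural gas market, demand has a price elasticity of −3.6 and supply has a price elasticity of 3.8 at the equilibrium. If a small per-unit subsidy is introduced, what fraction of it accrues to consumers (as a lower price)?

For a small subsidy around the equilibrium, the benefit split depends on the relative slopes, which at a point are proportional to the elasticities.
Buyer share = εs/(εs + |εd|) = 3.8/(3.8 + 3.6) = 19/37; seller share = |εd|/(εs + |εd|) = 18/37.

Consumer share = 19/37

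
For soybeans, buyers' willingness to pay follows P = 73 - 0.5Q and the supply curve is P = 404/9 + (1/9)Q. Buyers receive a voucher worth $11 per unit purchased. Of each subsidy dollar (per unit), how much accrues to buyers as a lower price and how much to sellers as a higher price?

Pre-subsidy: 73 - 0.5Q = 404/9 + (1/9)Q gives Q* = 46 and P* = 50.
With the rebate, buyers effectively pay Pb = Ps − 11, where Ps is the price sellers receive.
On the curves, Pb = 73 - 0.5Q and Ps = 404/9 + (1/9)Q; the wedge Ps − Pb = 11 gives 404/9 + (1/9)Q − (73 - 0.5Q) = 11, so Q' = 64.
Then Pb = 73 − 0.5·64 = 41 and Ps = 404/9 + (1/9)·64 = 52.
Buyers' price falls by P* − Pb = 50 − 41 = 9; sellers' price rises by Ps − P* = 52 − 50 = 2.

Buyers gain $9 per unit; sellers gain $2 per unit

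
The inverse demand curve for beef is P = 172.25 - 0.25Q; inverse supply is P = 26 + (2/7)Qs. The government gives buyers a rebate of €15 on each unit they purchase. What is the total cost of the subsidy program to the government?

Pre-subsidy: 172.25 - 0.25Q = 26 + (2/7)Q gives Q* = 273 and P* = 104.
With the rebate, buyers effectively pay Pb = Ps − 15, where Ps is the price sellers receive.
On the curves, Pb = 172.25 - 0.25Q and Ps = 26 + (2/7)Q; the wedge Ps − Pb = 15 gives 26 + (2/7)Q − (172.25 - 0.25Q) = 15, so Q' = 301.
Then Pb = 172.25 − 0.25·301 = 97 and Ps = 26 + (2/7)·301 = 112.
Government outlay = subsidy × quantity = 15 × 301 = 4515.

Government cost = €4515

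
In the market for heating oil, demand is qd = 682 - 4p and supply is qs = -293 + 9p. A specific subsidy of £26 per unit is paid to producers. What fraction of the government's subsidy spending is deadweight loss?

Pre-subsidy: 682 - 4p = -293 + 9p gives p* = 75, q* = 382.
With the subsidy, sellers receive ps = pb + 26 for each unit, where pb is the price buyers pay.
Supply in terms of pb becomes qs = -293 + 9(pb + 26) = -59 + 9pb. Setting this equal to demand: 682 - 4pb = -59 + 9pb, so pb = 57.
Sellers receive ps = 57 + 26 = 83; q' = 682 − 4·57 = 454.
ΔCS = ½(382 + 454)(75 − 57) = 7524; ΔPS = ½(382 + 454)(83 − 75) = 3344.
Government spending = 26 × 454 = 11804.
DWL = ½ × 26 × (454 − 382) = 936; fraction = 936 / 11804 = 18/227.

DWL / government spending = 18/227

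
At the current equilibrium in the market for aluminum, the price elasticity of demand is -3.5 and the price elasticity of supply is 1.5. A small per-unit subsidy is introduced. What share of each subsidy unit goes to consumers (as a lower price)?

Consumer share = 0.3

For a small subsidy around the equilibrium, the benefit split depends on the relative slopes, which at a point are proportional to the elasticities.
Buyer share = εs/(εs + |εd|) = 1.5/(1.5 + 3.5) = 0.3; seller share = |εd|/(εs + |εd|) = 0.7.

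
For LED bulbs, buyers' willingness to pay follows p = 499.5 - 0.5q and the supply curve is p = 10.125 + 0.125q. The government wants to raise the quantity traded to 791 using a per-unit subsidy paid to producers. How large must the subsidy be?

Required subsidy s = 5 per unit

At q = 791, from the demand curve buyers pay pb = 499.5 − 0.5·791 = 104; from the supply curve sellers need ps = 10.125 + 0.125·791 = 109.
The subsidy must fill the gap: s = ps − pb = 109 − 104 = 5.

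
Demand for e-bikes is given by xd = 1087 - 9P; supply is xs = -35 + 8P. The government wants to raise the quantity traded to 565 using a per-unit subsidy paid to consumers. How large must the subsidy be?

Required subsidy s = 17 per unit

At x = 565, invert demand for the buyer price: Pb = (1087 − 565)/9 = 58; invert supply for the seller price: Ps = (565 − (-35))/8 = 75.
The subsidy must fill the gap: s = Ps − Pb = 75 − 58 = 17.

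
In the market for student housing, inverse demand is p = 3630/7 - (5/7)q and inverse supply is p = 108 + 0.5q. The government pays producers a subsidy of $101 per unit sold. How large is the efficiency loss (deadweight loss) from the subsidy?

Pre-subsidy: 3630/7 - (5/7)q = 108 + 0.5q gives q* = 5748/17 and p* = 4710/17.
With the subsidy, sellers receive ps = pb + 101 for each unit, where pb is the price buyers pay.
On the curves, pb = 3630/7 - (5/7)q and ps = 108 + 0.5q; the wedge ps − pb = 101 gives 108 + 0.5q − (3630/7 - (5/7)q) = 101, so q' = 7162/17.
Then pb = 3630/7 − (5/7)·(7162/17) = 3700/17 and ps = 108 + 0.5·(7162/17) = 5417/17.
The subsidy expands output by 7162/17 − 5748/17 = 1414/17 past the efficient level; on those units the gap between marginal cost and willingness to pay runs from 0 up to 101.
DWL = ½ × 101 × 1414/17 = 71407/17.

Deadweight loss = 71407/17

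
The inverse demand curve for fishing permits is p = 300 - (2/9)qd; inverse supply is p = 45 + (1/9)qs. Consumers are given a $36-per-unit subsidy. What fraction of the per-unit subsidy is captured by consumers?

Pre-subsidy: 300 - (2/9)q = 45 + (1/9)q gives q* = 765 and p* = 130.
With the rebate, buyers effectively pay pb = ps − 36, where ps is the price sellers receive.
On the curves, pb = 300 - (2/9)q and ps = 45 + (1/9)q; the wedge ps − pb = 36 gives 45 + (1/9)q − (300 - (2/9)q) = 36, so q' = 873.
Then pb = 300 − (2/9)·873 = 106 and ps = 45 + (1/9)·873 = 142.
Buyers' price falls by p* − pb = 130 − 106 = 24; sellers' price rises by ps − p* = 142 − 130 = 12.
So consumers capture 24/36 = 2/3 of each unit of subsidy.

Consumer share = 2/3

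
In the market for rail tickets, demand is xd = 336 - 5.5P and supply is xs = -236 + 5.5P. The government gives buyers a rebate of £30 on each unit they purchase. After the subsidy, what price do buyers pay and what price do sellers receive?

Buyers pay £37; sellers receive £67

Pre-subsidy: 336 - 5.5P = -236 + 5.5P gives P* = 52, x* = 50.
With the rebate, buyers effectively pay Pb = Ps − 30, where Ps is the price sellers receive.
Demand in terms of Ps becomes xd = 336 − 5.5(Ps − 30) = 501 - 5.5Ps. Setting this equal to supply: 501 - 5.5Ps = -236 + 5.5Ps, so Ps = 67.
Buyers pay Pb = 67 − 30 = 37; x' = -236 + 5.5·67 = 132.5.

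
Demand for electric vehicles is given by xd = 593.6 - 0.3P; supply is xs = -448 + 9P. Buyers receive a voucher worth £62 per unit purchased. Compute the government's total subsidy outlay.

Government cost = £35836

Pre-subsidy: 593.6 - 0.3P = -448 + 9P gives P* = 112, x* = 560.
With the rebate, buyers effectively pay Pb = Ps − 62, where Ps is the price sellers receive.
Demand in terms of Ps becomes xd = 593.6 − 0.3(Ps − 62) = 612.2 - 0.3Ps. Setting this equal to supply: 612.2 - 0.3Ps = -448 + 9Ps, so Ps = 114.
Buyers pay Pb = 114 − 62 = 52; x' = -448 + 9·114 = 578.
Government outlay = subsidy × quantity = 62 × 578 = 35836.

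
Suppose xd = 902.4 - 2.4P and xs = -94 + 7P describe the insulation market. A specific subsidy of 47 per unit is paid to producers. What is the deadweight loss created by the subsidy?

Deadweight loss = 1974

Pre-subsidy: 902.4 - 2.4P = -94 + 7P gives P* = 106, x* = 648.
With the subsidy, sellers receive Ps = Pb + 47 for each unit, where Pb is the price buyers pay.
Supply in terms of Pb becomes xs = -94 + 7(Pb + 47) = 235 + 7Pb. Setting this equal to demand: 902.4 - 2.4Pb = 235 + 7Pb, so Pb = 71.
Sellers receive Ps = 71 + 47 = 118; x' = 902.4 − 2.4·71 = 732.
The subsidy expands output by 732 − 648 = 84 past the efficient level; on those units the gap between marginal cost and willingness to pay runs from 0 up to 47.
DWL = ½ × 47 × 84 = 1974.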